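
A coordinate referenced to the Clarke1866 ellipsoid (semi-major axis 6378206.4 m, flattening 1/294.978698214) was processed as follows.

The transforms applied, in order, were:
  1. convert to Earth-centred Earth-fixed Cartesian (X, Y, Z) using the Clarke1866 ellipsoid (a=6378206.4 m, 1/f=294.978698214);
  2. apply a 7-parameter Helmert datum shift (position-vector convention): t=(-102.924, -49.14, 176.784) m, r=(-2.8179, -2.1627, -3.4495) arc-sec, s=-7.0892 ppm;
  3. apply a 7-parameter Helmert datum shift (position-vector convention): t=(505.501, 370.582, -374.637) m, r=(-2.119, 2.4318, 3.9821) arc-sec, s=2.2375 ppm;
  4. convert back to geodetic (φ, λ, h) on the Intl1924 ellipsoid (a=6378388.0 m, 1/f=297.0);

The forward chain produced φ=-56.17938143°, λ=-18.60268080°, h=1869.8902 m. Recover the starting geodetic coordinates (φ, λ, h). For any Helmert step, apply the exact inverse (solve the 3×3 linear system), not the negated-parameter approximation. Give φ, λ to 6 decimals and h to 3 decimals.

start: φ=-56.179381°, λ=-18.602681°, h=1869.890 m
→ ECEF (a=6378388.000, f=1/297.0): X=3373511.8501, Y=-1135487.8912, Z=-5277247.6021
→ Helmert⁻¹: X=3373039.0855, Y=-1135866.8408, Z=-5276833.0600
→ Helmert⁻¹: X=3373129.5849, Y=-1135697.2485, Z=-5277098.1369
→ geod (Bowring, a=6378206.400): φ=-56.18205700°, λ=-18.60783800°, h=1863.8940 m

φ=-56.182057°, λ=-18.607838°, h=1863.894 m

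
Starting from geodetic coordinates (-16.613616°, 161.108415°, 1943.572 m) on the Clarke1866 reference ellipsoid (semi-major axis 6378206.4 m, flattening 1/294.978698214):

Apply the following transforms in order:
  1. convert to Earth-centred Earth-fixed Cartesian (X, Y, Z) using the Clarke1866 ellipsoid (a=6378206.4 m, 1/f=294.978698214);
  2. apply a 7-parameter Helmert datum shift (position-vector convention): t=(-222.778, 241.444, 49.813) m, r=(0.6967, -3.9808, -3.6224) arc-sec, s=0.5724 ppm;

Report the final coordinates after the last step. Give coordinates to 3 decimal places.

X=-5786232.280 m, Y=1980417.527 m, Z=-1812401.578 m

start: φ=-16.613616°, λ=161.108415°, h=1943.572 m
→ ECEF (a=6378206.400, f=1/294.978698214): X=-5786075.9409, Y=1980067.2134, Z=-1812345.3733
→ Helmert 7p (PV): X=-5786232.2798, Y=1980417.5269, Z=-1812401.5779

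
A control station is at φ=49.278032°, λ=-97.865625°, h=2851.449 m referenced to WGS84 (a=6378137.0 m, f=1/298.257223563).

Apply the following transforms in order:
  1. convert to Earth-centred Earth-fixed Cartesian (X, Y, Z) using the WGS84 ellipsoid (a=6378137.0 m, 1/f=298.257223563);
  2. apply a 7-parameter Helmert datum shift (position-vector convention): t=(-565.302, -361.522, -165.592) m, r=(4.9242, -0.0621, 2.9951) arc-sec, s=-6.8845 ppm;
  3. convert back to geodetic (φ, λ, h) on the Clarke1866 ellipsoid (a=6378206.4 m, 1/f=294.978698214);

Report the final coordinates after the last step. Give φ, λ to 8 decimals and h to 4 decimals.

φ=49.27485556°, λ=-97.87160887°, h=3032.7902 m

start: φ=49.278032°, λ=-97.865625°, h=2851.449 m
→ ECEF (a=6378137.000, f=1/298.257223563): X=-570790.1083, Y=-4131668.9994, Z=4812948.8640
→ Helmert 7p (PV): X=-571292.9356, Y=-4132125.2648, Z=4812651.3300
→ geod (Bowring, a=6378206.400): φ=49.27485556°, λ=-97.87160887°, h=3032.7902 m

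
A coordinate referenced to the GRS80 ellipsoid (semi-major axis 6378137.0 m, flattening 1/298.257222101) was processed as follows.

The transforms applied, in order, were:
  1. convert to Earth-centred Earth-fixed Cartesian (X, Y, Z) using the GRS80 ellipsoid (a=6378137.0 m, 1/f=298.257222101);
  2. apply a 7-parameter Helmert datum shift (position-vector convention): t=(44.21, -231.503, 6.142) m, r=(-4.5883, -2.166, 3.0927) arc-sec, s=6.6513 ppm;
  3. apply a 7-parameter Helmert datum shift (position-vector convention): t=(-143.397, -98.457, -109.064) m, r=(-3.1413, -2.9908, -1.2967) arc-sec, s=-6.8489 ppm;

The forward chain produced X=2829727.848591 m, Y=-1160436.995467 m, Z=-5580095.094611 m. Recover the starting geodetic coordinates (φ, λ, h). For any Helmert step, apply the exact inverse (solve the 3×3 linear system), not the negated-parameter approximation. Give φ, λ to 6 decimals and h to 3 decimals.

φ=-61.436863°, λ=-22.289379°, h=1510.315 m

start: X=2829727.8486, Y=-1160436.9955, Z=-5580095.0946 m
→ Helmert⁻¹: X=2829817.0111, Y=-1160243.7141, Z=-5580082.9493
→ Helmert⁻¹: X=2829677.9908, Y=-1159922.7954, Z=-5580107.4935
→ geod (Bowring, a=6378137.000): φ=-61.43686300°, λ=-22.28937900°, h=1510.3150 m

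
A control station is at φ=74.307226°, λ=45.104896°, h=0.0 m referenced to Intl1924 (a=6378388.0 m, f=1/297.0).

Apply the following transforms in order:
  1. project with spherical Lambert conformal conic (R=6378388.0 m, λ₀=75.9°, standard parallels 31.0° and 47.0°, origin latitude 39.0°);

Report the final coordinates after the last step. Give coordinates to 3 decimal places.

start: φ=74.307226°, λ=45.104896°, h=0.000 m
→ lcc (R=6378388.0, λ₀=75.9°): E=-1181665.3482, N=4426997.1856

E=-1181665.348 m, N=4426997.186 m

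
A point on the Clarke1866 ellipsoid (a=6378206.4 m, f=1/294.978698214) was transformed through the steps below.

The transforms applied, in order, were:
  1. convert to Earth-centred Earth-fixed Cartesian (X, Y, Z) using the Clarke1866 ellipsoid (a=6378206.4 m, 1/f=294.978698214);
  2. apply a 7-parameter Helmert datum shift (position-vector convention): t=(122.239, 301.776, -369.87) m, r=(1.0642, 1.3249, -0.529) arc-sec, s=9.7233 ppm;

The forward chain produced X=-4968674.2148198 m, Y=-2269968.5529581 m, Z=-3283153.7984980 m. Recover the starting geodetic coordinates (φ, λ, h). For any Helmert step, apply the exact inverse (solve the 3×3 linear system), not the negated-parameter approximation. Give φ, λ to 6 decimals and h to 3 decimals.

φ=-31.174992°, λ=-155.443679°, h=851.233 m

start: X=-4968674.2148, Y=-2269968.5530, Z=-3283153.7985 m
→ Helmert⁻¹: X=-4968721.2325, Y=-2270277.9348, Z=-3282772.2116
→ geod (Bowring, a=6378206.400): φ=-31.17499200°, λ=-155.44367900°, h=851.2330 m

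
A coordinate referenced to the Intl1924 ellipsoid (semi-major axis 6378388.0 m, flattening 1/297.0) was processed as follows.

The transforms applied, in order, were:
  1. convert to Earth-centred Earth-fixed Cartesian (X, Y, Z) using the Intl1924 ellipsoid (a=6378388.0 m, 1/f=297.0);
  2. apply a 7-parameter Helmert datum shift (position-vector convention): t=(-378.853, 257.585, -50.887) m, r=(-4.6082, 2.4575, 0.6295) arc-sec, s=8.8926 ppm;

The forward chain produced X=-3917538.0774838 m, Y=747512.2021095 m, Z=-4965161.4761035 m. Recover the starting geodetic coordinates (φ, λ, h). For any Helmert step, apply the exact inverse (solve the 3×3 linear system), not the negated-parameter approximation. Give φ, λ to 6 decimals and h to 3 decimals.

start: X=-3917538.0775, Y=747512.2021, Z=-4965161.4761 m
→ Helmert⁻¹: X=-3917062.9545, Y=747370.8528, Z=-4965096.4087
→ geod (Bowring, a=6378388.000): φ=-51.41872500°, λ=169.19786700°, h=2905.0900 m

φ=-51.418725°, λ=169.197867°, h=2905.090 m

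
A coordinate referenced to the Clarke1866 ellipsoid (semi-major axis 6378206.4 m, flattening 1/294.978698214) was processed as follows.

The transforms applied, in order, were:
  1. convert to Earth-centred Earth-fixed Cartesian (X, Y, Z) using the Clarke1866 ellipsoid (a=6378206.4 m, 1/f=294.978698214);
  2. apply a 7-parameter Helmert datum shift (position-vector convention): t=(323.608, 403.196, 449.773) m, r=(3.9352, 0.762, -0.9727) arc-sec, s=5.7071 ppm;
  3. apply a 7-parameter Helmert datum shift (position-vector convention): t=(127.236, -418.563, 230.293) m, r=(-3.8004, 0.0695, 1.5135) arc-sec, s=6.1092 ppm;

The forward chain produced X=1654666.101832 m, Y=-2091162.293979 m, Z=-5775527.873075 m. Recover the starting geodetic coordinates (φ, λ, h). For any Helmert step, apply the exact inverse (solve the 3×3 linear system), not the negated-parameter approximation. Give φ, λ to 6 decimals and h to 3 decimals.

start: X=1654666.1018, Y=-2091162.2940, Z=-5775527.8731 m
→ Helmert⁻¹: X=1654515.3637, Y=-2090636.6810, Z=-5775760.8432
→ Helmert⁻¹: X=1654213.5151, Y=-2091130.3416, Z=-5776131.6445
→ geod (Bowring, a=6378206.400): φ=-65.36921800°, λ=-51.65382200°, h=1469.0630 m

φ=-65.369218°, λ=-51.653822°, h=1469.063 m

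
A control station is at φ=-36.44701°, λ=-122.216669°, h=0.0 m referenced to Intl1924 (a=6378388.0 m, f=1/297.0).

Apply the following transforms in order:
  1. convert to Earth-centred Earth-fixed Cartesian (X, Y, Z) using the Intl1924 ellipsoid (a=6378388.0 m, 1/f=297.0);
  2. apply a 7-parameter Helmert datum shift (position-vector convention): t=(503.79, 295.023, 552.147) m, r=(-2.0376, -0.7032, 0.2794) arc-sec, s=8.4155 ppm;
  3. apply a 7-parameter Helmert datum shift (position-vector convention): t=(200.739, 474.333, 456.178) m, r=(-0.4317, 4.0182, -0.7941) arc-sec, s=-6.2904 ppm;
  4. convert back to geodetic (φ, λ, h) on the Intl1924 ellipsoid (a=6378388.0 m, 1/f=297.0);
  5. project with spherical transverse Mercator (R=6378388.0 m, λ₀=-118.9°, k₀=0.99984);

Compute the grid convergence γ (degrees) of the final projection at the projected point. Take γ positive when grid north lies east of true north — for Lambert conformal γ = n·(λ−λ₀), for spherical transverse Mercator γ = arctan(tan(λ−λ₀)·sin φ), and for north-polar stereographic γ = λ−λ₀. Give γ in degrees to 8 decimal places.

start: φ=-36.447010°, λ=-122.216669°, h=0.000 m
→ ECEF (a=6378388.000, f=1/297.0): X=-2738604.7821, Y=-4346026.0441, Z=-3768265.9271
→ Helmert 7p (PV): X=-2738105.3049, Y=-4345808.5301, Z=-3767711.8956
→ Helmert 7p (PV): X=-2737977.4704, Y=-4345304.2044, Z=-3767169.5816
→ geod (Bowring, a=6378388.000): φ=-36.44412190°, λ=-122.21504136°, h=-1411.5813 m
→ into tm (λ₀=-118.9°): φ=-36.44412190°, λ−λ₀=-3.31504136°
convergence γ = 1.97068522°

1.97068522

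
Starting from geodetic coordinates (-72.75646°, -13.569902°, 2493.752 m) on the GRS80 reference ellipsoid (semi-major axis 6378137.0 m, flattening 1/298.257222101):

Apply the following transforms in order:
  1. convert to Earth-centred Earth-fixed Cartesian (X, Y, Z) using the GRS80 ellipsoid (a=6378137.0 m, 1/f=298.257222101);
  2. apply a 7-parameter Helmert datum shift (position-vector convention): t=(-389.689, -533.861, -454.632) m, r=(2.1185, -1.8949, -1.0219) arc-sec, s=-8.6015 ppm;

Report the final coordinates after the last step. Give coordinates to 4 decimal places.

X=1843919.7845 m, Y=-445627.7208 m, Z=-6072012.5436 m

start: φ=-72.756460°, λ=-13.569902°, h=2493.752 m
→ ECEF (a=6378137.000, f=1/298.257222101): X=1844271.7645, Y=-445150.9115, Z=-6071622.5074
→ Helmert 7p (PV): X=1843919.7845, Y=-445627.7208, Z=-6072012.5436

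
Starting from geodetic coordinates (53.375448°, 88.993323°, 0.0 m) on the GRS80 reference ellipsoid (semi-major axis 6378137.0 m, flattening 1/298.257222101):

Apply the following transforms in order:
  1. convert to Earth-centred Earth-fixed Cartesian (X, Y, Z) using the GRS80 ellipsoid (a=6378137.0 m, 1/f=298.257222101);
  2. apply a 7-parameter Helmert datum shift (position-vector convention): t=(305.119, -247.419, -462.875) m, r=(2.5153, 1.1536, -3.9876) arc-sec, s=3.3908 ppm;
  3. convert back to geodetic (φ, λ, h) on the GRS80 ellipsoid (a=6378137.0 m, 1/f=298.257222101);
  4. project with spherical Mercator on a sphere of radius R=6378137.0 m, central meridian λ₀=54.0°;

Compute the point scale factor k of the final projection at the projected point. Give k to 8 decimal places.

1.67625072

start: φ=53.375448°, λ=88.993323°, h=0.000 m
→ ECEF (a=6378137.000, f=1/298.257222101): X=66994.3096, Y=3812639.2116, Z=5095579.9474
→ Helmert 7p (PV): X=67401.8623, Y=3812341.2869, Z=5095180.4692
→ geod (Bowring, a=6378137.000): φ=53.37540294°, λ=88.98712113°, h=-494.0261 m
→ into merc (λ₀=54.0°): φ=53.37540294°, λ−λ₀=34.98712113°
scale k = 1.67625072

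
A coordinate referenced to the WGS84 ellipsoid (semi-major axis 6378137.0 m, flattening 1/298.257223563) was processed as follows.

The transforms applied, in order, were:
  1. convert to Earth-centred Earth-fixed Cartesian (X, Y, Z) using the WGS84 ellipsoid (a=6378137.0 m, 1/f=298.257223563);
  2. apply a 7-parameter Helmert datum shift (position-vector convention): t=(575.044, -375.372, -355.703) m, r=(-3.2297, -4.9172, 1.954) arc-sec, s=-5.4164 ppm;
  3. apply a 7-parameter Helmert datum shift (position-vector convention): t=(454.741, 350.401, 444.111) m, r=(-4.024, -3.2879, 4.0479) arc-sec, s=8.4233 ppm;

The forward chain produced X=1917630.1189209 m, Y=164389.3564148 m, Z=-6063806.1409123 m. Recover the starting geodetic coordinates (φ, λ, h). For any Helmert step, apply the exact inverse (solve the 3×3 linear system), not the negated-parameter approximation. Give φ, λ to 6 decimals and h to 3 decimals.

start: X=1917630.1189, Y=164389.3564, Z=-6063806.1409 m
→ Helmert⁻¹: X=1917065.7850, Y=164118.2581, Z=-6064226.5280
→ Helmert⁻¹: X=1916358.1205, Y=164571.3164, Z=-6063946.7772
→ geod (Bowring, a=6378137.000): φ=-72.51214900°, λ=4.90835400°, h=2981.0350 m

φ=-72.512149°, λ=4.908354°, h=2981.035 m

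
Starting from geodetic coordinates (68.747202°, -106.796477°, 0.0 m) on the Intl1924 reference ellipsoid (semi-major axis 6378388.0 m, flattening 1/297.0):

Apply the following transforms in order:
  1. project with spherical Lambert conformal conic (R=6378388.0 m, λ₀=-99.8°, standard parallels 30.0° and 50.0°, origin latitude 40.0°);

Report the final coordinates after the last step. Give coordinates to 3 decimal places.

start: φ=68.747202°, λ=-106.796477°, h=0.000 m
→ lcc (R=6378388.0, λ₀=-99.8°): E=-325946.0237, N=3324600.1903

E=-325946.024 m, N=3324600.190 m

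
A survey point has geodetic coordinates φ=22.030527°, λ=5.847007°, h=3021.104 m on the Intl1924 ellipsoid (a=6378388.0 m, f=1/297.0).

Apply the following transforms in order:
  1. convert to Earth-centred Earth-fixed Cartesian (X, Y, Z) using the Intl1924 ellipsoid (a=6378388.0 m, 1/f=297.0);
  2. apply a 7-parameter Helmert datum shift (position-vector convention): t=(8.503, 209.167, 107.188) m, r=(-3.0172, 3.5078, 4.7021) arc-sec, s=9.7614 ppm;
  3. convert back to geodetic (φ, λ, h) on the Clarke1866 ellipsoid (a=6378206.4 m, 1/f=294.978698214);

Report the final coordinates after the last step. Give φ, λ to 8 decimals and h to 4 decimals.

φ=22.03117958°, λ=5.85061435°, h=3353.0617 m

start: φ=22.030527°, λ=5.847007°, h=3021.104 m
→ ECEF (a=6378388.000, f=1/297.0): X=5887473.3453, Y=602908.2208, Z=2378710.4903
→ Helmert 7p (PV): X=5887566.0274, Y=603292.2833, Z=2378731.9534
→ geod (Bowring, a=6378206.400): φ=22.03117958°, λ=5.85061435°, h=3353.0617 m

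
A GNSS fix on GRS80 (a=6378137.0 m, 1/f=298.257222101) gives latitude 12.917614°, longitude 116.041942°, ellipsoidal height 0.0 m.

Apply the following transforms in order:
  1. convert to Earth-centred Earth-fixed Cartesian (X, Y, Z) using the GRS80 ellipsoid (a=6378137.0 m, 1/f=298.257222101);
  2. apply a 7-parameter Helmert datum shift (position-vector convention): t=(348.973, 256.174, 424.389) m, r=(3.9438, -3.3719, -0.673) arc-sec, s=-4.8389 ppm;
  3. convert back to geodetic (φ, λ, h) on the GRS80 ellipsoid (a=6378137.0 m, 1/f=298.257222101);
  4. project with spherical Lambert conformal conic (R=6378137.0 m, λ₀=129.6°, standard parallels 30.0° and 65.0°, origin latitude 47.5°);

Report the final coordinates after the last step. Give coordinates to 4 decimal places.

E=-1655428.5714 m, N=-3752496.7901 m

start: φ=12.917614°, λ=116.041942°, h=0.000 m
→ ECEF (a=6378137.000, f=1/298.257222101): X=-2729777.8909, Y=5586491.1973, Z=1416522.9642
→ Helmert 7p (PV): X=-2729420.6377, Y=5586702.1616, Z=1417002.6878
→ geod (Bowring, a=6378137.000): φ=12.92177436°, λ=116.03813074°, h=139.1458 m
→ lcc (R=6378137.0, λ₀=129.6°): E=-1655428.5714, N=-3752496.7901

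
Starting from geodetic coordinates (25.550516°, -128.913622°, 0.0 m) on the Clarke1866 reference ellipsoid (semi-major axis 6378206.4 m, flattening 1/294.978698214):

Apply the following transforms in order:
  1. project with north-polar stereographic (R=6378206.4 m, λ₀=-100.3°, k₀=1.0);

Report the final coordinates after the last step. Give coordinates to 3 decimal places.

start: φ=25.550516°, λ=-128.913622°, h=0.000 m
→ stereo (R=6378206.4, λ₀=-100.3°): E=-3850761.5640, N=-7058802.7363

E=-3850761.564 m, N=-7058802.736 m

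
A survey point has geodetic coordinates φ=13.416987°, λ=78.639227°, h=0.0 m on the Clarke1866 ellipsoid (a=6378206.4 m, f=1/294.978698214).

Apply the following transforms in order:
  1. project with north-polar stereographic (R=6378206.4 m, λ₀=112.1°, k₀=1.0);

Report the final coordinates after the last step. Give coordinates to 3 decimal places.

start: φ=13.416987°, λ=78.639227°, h=0.000 m
→ stereo (R=6378206.4, λ₀=112.1°): E=-5552992.6199, N=-8402149.4888

E=-5552992.620 m, N=-8402149.489 m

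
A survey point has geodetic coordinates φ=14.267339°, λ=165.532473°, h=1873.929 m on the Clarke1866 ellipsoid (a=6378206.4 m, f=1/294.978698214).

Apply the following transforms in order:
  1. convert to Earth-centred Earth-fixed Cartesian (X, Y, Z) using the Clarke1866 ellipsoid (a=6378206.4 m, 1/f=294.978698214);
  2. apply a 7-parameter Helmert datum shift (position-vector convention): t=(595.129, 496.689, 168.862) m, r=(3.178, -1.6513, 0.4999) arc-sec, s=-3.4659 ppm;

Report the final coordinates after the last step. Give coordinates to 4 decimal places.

start: φ=14.267339°, λ=165.532473°, h=1873.929 m
→ ECEF (a=6378206.400, f=1/294.978698214): X=-5988450.1391, Y=1545098.0184, Z=1562030.5068
→ Helmert 7p (PV): X=-5987850.5046, Y=1545550.7720, Z=1562169.8191

X=-5987850.5046 m, Y=1545550.7720 m, Z=1562169.8191 m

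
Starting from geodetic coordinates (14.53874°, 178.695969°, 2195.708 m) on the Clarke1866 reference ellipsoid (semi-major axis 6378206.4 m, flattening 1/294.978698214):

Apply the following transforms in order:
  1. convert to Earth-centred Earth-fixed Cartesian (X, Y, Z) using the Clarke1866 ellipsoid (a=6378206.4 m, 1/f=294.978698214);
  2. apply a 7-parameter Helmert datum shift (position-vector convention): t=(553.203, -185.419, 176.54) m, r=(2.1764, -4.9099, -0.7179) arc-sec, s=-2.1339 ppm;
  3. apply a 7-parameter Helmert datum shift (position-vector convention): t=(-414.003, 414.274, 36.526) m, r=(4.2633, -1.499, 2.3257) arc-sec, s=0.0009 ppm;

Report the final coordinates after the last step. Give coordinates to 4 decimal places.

start: φ=14.538740°, λ=178.695969°, h=2195.708 m
→ ECEF (a=6378206.400, f=1/294.978698214): X=-6175806.9723, Y=140583.3844, Z=1591203.0204
→ Helmert 7p (PV): X=-6175277.9782, Y=140402.3706, Z=1591230.6405
→ Helmert 7p (PV): X=-6175705.1338, Y=140714.1273, Z=1591225.1919

X=-6175705.1338 m, Y=140714.1273 m, Z=1591225.1919 m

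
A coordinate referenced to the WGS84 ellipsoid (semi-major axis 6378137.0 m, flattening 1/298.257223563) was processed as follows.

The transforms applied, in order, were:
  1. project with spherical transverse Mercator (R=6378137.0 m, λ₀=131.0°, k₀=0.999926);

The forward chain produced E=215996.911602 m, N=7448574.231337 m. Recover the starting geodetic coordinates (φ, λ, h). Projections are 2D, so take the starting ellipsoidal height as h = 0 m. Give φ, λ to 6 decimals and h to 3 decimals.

start: E=215996.9116, N=7448574.2313 m
→ tm⁻¹: φ=66.83969000°, λ=135.93799500°

φ=66.839690°, λ=135.937995°, h=0.000 m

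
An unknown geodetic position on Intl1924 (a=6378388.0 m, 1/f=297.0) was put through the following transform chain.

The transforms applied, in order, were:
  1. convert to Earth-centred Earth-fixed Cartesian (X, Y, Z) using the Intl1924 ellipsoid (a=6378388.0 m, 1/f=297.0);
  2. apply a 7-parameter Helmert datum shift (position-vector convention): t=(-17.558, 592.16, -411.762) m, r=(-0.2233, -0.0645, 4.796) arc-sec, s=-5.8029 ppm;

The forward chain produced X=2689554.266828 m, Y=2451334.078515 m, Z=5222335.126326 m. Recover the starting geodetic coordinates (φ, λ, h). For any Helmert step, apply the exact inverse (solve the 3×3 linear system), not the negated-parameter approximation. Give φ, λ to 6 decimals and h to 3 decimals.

φ=55.316239°, λ=42.338414°, h=1428.963 m

start: X=2689554.2668, Y=2451334.0785, Z=5222335.1263 m
→ Helmert⁻¹: X=2689646.0480, Y=2450687.9471, Z=5222779.0076
→ geod (Bowring, a=6378388.000): φ=55.31623900°, λ=42.33841400°, h=1428.9630 m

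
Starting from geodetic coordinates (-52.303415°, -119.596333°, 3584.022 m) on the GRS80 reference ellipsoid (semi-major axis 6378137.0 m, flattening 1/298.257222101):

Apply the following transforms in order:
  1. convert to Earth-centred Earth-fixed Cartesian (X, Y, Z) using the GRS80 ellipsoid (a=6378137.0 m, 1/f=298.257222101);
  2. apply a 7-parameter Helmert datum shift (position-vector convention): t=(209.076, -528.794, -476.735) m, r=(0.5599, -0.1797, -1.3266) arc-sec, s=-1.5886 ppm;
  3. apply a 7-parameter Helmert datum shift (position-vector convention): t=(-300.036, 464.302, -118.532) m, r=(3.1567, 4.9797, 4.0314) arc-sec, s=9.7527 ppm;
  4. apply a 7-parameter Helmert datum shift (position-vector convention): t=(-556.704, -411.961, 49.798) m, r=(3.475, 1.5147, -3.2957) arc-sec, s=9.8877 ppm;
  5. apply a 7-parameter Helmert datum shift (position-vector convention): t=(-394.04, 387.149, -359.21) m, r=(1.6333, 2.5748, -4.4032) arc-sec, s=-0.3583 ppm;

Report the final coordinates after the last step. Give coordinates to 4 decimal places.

X=-1932713.4631 m, Y=-3400165.0925 m, Z=-5027409.9520 m

start: φ=-52.303415°, λ=-119.596333°, h=3584.022 m
→ ECEF (a=6378137.000, f=1/298.257222101): X=-1931338.6115, Y=-3400277.4817, Z=-5026354.0815
→ Helmert 7p (PV): X=-1931143.9573, Y=-3400774.8086, Z=-5026833.7442
→ Helmert 7p (PV): X=-1931517.7195, Y=-3400304.4855, Z=-5027006.7251
→ Helmert 7p (PV): X=-1932184.7685, Y=-3400634.5134, Z=-5027049.7348
→ Helmert 7p (PV): X=-1932713.4631, Y=-3400165.0925, Z=-5027409.9520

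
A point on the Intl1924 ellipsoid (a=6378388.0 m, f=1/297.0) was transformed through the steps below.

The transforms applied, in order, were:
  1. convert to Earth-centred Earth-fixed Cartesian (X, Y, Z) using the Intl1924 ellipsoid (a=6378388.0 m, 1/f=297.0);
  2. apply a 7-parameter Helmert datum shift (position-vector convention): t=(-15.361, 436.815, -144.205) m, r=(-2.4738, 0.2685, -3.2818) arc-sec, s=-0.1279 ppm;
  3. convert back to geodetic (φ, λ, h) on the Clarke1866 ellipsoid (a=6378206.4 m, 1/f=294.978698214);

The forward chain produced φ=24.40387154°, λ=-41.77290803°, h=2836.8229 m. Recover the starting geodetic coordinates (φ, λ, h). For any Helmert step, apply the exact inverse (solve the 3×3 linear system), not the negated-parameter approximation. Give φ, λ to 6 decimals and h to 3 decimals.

φ=24.402532°, λ=-41.775359°, h=2965.999 m

start: φ=24.403872°, λ=-41.772908°, h=2836.823 m
→ ECEF (a=6378206.400, f=1/294.978698214): X=4336247.2814, Y=-3873364.6157, Z=2620106.1836
→ Helmert⁻¹: X=4336321.4202, Y=-3873764.3576, Z=2620209.9091
→ geod (Bowring, a=6378388.000): φ=24.40253200°, λ=-41.77535900°, h=2965.9990 m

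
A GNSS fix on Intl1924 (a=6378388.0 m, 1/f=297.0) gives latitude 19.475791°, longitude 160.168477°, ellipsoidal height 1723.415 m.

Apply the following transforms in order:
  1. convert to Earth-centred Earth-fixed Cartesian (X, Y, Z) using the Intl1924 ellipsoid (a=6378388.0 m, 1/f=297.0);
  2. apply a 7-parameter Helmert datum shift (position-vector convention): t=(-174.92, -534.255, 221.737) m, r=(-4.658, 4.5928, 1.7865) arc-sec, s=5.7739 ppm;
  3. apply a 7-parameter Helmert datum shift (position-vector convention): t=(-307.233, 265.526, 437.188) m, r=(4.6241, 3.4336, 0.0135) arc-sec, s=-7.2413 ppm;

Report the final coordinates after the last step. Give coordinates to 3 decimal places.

X=-5660853.910 m, Y=2041083.261 m, Z=2114552.580 m

start: φ=19.475791°, λ=160.168477°, h=1723.415 m
→ ECEF (a=6378388.000, f=1/297.0): X=-5660444.5045, Y=2041404.0378, Z=2113676.8384
→ Helmert 7p (PV): X=-5660622.7239, Y=2040880.2758, Z=2113990.7181
→ Helmert 7p (PV): X=-5660853.9098, Y=2041083.2610, Z=2114552.5800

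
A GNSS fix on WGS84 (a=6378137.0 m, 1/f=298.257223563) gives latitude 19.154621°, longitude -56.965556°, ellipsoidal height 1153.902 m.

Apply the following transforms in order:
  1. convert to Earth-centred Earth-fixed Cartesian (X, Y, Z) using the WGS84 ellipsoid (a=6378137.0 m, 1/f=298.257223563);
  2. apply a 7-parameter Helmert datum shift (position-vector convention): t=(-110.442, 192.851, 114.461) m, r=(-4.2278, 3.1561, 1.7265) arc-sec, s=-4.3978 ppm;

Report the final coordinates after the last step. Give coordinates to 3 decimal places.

start: φ=19.154621°, λ=-56.965556°, h=1153.902 m
→ ECEF (a=6378137.000, f=1/298.257223563): X=3286277.3234, Y=-5053769.4183, Z=2079903.5284
→ Helmert 7p (PV): X=3286226.5553, Y=-5053484.2033, Z=2080062.1450

X=3286226.555 m, Y=-5053484.203 m, Z=2080062.145 m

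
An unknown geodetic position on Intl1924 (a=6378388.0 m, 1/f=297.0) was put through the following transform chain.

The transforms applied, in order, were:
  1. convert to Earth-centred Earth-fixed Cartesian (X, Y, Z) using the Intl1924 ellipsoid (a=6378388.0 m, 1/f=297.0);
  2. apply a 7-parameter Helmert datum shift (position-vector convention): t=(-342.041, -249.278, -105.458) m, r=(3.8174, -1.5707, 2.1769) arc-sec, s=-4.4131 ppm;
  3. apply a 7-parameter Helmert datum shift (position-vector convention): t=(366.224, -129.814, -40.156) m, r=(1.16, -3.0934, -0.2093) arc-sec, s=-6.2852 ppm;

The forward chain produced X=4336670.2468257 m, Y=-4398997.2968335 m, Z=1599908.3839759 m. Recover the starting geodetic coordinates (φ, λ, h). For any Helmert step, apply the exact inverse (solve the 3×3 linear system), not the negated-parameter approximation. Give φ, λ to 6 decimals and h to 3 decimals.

φ=14.616663°, λ=-45.406533°, h=3829.712 m

start: X=4336670.2468, Y=-4398997.2968, Z=1599908.3840 m
→ Helmert⁻¹: X=4336359.7355, Y=-4398881.7329, Z=1599918.3013
→ Helmert⁻¹: X=4336686.6763, Y=-4398668.0225, Z=1600079.2040
→ geod (Bowring, a=6378388.000): φ=14.61666300°, λ=-45.40653300°, h=3829.7120 m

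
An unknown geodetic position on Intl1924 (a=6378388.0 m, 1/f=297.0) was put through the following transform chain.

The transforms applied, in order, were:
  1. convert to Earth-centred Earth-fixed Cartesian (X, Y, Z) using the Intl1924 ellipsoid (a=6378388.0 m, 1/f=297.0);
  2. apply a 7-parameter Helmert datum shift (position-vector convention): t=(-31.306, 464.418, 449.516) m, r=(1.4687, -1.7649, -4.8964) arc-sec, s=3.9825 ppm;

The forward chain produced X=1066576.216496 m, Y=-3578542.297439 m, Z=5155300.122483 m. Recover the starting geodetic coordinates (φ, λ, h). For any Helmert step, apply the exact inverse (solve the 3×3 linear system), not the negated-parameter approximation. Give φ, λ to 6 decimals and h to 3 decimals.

start: X=1066576.2165, Y=-3578542.2974, Z=5155300.1225 m
→ Helmert⁻¹: X=1066732.3402, Y=-3578930.4347, Z=5154846.4335
→ geod (Bowring, a=6378388.000): φ=54.26125300°, λ=-73.40284000°, h=1182.2040 m

φ=54.261253°, λ=-73.402840°, h=1182.204 m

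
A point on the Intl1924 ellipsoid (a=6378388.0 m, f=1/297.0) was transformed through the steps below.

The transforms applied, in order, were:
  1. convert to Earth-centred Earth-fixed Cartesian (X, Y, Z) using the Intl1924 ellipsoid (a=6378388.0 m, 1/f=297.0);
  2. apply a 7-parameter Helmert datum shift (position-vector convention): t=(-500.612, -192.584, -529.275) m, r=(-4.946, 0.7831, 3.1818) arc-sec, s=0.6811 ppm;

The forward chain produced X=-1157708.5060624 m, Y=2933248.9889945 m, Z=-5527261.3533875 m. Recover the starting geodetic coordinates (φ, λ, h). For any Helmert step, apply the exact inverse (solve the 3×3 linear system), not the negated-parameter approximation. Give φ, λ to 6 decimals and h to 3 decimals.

start: X=-1157708.5061, Y=2933248.9890, Z=-5527261.3534 m
→ Helmert⁻¹: X=-1157140.8705, Y=2933589.9481, Z=-5526662.3631
→ geod (Bowring, a=6378388.000): φ=-60.45662800°, λ=111.52652400°, h=923.7750 m

φ=-60.456628°, λ=111.526524°, h=923.775 m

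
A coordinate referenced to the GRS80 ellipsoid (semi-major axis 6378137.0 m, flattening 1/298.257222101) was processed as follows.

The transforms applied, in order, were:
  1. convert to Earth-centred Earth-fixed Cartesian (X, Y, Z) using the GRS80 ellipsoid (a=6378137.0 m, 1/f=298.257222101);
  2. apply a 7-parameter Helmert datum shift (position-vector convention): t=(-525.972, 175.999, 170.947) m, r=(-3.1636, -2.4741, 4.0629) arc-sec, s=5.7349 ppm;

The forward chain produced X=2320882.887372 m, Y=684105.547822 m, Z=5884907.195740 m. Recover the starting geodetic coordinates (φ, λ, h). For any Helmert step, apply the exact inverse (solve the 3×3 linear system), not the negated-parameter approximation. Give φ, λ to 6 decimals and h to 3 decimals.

start: X=2320882.8874, Y=684105.5478, Z=5884907.1957 m
→ Helmert⁻¹: X=2321479.6008, Y=683789.6425, Z=5884685.1426
→ geod (Bowring, a=6378137.000): φ=67.77996100°, λ=16.41228800°, h=3056.3210 m

φ=67.779961°, λ=16.412288°, h=3056.321 m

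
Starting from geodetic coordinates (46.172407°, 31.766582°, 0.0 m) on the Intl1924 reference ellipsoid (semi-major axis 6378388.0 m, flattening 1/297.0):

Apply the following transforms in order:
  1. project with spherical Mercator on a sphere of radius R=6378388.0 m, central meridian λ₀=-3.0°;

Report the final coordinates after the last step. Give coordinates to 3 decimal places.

start: φ=46.172407°, λ=31.766582°, h=0.000 m
→ merc (R=6378388.0, λ₀=-3.0°): E=3870350.5095, N=5808249.3032

E=3870350.509 m, N=5808249.303 m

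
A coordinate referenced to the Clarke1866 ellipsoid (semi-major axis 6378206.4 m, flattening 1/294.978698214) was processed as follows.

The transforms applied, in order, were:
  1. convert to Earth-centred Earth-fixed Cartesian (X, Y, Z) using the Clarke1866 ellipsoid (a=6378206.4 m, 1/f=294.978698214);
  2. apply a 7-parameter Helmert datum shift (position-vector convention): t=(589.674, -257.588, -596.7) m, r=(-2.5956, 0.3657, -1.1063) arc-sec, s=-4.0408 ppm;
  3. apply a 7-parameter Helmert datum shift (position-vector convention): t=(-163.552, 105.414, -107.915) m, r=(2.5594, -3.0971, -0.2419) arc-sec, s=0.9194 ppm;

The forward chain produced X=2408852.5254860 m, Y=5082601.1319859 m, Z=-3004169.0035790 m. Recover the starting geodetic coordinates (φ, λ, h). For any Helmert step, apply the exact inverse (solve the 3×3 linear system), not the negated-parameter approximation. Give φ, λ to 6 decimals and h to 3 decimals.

φ=-28.264348°, λ=64.647143°, h=2812.338 m

start: X=2408852.5255, Y=5082601.1320, Z=-3004169.0036 m
→ Helmert⁻¹: X=2408962.7942, Y=5082456.5937, Z=-3004157.5624
→ Helmert⁻¹: X=2408360.9156, Y=5082785.4329, Z=-3003504.7684
→ geod (Bowring, a=6378206.400): φ=-28.26434800°, λ=64.64714300°, h=2812.3380 m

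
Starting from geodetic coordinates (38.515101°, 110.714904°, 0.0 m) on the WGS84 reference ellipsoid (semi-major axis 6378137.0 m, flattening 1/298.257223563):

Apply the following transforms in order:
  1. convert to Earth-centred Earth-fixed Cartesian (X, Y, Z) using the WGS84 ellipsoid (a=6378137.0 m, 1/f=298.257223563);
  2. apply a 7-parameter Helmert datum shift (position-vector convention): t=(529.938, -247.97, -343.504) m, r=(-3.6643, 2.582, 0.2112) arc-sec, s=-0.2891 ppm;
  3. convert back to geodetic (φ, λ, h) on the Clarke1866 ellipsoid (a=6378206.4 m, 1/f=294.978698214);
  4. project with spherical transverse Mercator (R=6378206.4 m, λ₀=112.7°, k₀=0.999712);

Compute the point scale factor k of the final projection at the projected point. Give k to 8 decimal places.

1.00008140

start: φ=38.515101°, λ=110.714904°, h=0.000 m
→ ECEF (a=6378137.000, f=1/298.257223563): X=-1767538.7311, Y=4673978.1875, Z=3950341.1455
→ Helmert 7p (PV): X=-1766963.6180, Y=4673797.2343, Z=3949935.5920
→ geod (Bowring, a=6378206.400): φ=38.51642006°, λ=110.70946956°, h=-521.4629 m
→ into tm (λ₀=112.7°): φ=38.51642006°, λ−λ₀=-1.99053044°
scale k = 1.00008140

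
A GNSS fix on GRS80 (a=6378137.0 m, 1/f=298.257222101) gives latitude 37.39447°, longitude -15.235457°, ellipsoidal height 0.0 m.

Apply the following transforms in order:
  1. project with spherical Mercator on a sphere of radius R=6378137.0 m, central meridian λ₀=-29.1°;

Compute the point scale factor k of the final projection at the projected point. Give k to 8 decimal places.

start: φ=37.394470°, λ=-15.235457°, h=0.000 m
→ into merc (λ₀=-29.1°): φ=37.39447000°, λ−λ₀=13.86454300°
scale k = 1.25869564

1.25869564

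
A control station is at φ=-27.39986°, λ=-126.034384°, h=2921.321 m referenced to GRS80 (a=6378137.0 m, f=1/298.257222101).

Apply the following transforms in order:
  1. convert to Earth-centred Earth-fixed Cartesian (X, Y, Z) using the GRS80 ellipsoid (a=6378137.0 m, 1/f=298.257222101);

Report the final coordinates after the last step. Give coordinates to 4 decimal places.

start: φ=-27.399860°, λ=-126.034384°, h=2921.321 m
→ ECEF (a=6378137.000, f=1/298.257222101): X=-3335040.0109, Y=-4584500.6364, Z=-2918967.4170

X=-3335040.0109 m, Y=-4584500.6364 m, Z=-2918967.4170 m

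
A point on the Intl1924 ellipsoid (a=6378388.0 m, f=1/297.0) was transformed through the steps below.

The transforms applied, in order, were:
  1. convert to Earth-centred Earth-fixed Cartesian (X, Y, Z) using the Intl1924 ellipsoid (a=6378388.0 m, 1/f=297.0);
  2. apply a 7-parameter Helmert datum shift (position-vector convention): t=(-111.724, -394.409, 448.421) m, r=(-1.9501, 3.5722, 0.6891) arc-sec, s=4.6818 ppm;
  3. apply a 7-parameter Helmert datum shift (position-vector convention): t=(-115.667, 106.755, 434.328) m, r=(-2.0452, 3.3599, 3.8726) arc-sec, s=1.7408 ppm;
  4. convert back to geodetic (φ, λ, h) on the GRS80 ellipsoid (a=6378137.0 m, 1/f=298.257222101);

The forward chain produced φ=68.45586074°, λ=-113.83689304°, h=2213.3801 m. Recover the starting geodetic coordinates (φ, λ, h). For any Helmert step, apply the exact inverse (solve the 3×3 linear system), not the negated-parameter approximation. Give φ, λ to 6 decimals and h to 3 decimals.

start: φ=68.455861°, λ=-113.836893°, h=2213.380 m
→ ECEF (a=6378137.000, f=1/298.257222101): X=-949631.2420, Y=-2149352.8770, Z=5912011.3132
→ Helmert⁻¹: X=-949650.5731, Y=-2149496.6758, Z=5911529.9121
→ Helmert⁻¹: X=-949643.9536, Y=-2149144.9174, Z=5911017.0515
→ geod (Bowring, a=6378388.000): φ=68.45469200°, λ=-113.83922600°, h=1048.6300 m

φ=68.454692°, λ=-113.839226°, h=1048.630 m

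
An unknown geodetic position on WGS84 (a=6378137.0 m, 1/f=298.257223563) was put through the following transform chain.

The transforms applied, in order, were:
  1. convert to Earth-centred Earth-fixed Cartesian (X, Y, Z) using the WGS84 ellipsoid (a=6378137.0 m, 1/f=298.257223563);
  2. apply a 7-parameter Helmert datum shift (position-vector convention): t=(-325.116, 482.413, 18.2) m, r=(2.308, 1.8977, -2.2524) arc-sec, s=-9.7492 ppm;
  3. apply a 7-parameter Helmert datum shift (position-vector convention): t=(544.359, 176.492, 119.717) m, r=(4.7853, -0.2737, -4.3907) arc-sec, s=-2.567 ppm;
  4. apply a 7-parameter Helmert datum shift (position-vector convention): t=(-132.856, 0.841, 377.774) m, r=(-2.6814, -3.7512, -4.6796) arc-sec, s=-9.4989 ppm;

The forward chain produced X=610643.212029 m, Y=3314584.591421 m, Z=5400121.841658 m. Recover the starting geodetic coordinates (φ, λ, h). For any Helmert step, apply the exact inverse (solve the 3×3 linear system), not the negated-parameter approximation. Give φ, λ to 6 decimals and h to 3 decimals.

start: X=610643.2120, Y=3314584.5914, Z=5400121.8417 m
→ Helmert⁻¹: X=610804.8743, Y=3314558.8965, Z=5399827.3401
→ Helmert⁻¹: X=610198.6914, Y=3314529.1723, Z=5399643.7781
→ Helmert⁻¹: X=610443.8909, Y=3314146.1543, Z=5399646.7532
→ geod (Bowring, a=6378137.000): φ=58.20442500°, λ=79.56347300°, h=2209.4740 m

φ=58.204425°, λ=79.563473°, h=2209.474 m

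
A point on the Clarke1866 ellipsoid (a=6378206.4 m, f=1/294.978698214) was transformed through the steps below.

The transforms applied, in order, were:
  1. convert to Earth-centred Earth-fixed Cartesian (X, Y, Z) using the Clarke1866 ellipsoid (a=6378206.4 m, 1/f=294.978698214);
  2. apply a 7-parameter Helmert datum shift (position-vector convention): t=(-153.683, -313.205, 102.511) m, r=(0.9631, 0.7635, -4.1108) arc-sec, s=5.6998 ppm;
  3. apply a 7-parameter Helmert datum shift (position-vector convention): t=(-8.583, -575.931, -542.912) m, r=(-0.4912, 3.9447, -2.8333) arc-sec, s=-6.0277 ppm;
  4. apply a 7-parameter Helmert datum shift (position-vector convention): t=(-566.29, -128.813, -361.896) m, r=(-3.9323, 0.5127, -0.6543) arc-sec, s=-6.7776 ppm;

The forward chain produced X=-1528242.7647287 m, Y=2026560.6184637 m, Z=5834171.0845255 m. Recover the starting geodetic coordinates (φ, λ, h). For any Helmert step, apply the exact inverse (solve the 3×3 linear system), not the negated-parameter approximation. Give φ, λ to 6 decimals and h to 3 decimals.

start: X=-1528242.7647, Y=2026560.6185, Z=5834171.0845 m
→ Helmert⁻¹: X=-1527707.7601, Y=2026587.0887, Z=5834607.3631
→ Helmert⁻¹: X=-1527847.8252, Y=2027140.3561, Z=5835161.0561
→ Helmert⁻¹: X=-1527747.4395, Y=2027438.8026, Z=5835010.1649
→ geod (Bowring, a=6378206.400): φ=66.62980100°, λ=126.99932800°, h=3311.3070 m

φ=66.629801°, λ=126.999328°, h=3311.307 m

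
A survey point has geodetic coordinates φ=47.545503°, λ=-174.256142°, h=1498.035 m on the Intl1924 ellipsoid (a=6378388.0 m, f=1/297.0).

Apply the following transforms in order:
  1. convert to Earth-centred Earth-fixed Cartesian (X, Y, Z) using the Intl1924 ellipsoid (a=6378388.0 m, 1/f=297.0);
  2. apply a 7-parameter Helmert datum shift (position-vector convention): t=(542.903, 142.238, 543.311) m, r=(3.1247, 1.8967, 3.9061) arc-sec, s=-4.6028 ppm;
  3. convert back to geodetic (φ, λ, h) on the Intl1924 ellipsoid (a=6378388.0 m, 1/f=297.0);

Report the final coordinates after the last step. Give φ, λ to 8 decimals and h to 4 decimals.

start: φ=47.545503°, λ=-174.256142°, h=1498.035 m
→ ECEF (a=6378388.000, f=1/297.0): X=-4292690.1081, Y=-431786.3357, Z=4684106.4950
→ Helmert 7p (PV): X=-4292076.1975, Y=-431794.3610, Z=4684661.1780
→ geod (Bowring, a=6378388.000): φ=47.55291679°, λ=-174.25521987°, h=1495.5717 m

φ=47.55291679°, λ=-174.25521987°, h=1495.5717 m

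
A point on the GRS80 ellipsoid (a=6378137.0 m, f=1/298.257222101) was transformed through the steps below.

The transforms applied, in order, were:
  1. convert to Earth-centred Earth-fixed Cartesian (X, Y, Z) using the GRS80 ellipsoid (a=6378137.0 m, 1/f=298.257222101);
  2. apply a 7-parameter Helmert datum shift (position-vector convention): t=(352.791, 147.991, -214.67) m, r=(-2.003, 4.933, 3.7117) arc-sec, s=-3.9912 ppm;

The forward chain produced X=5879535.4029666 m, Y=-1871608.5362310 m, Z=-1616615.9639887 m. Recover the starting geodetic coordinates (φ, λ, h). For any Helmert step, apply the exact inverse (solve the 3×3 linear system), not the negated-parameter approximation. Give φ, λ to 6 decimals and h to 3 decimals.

φ=-14.773871°, λ=-17.660708°, h=1435.138 m

start: X=5879535.4030, Y=-1871608.5362, Z=-1616615.9640 m
→ Helmert⁻¹: X=5879211.0482, Y=-1871854.0978, Z=-1616285.3162
→ geod (Bowring, a=6378137.000): φ=-14.77387100°, λ=-17.66070800°, h=1435.1380 m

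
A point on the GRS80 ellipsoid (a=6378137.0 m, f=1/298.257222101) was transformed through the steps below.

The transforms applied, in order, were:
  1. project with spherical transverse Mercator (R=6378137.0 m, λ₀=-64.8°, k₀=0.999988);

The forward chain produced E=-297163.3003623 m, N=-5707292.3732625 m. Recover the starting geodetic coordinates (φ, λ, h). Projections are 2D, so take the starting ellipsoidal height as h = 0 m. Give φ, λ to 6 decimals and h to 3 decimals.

φ=-51.192690°, λ=-69.060430°, h=0.000 m

start: E=-297163.3004, N=-5707292.3733 m
→ tm⁻¹: φ=-51.19269000°, λ=-69.06043000°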